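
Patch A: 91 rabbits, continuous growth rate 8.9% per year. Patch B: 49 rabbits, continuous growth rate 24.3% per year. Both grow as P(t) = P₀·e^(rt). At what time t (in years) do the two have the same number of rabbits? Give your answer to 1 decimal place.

t ≈ 4.0 years

91·e^(0.089t) = 49·e^(0.243t)
91/49 = e^((0.243 − 0.089)t) → ln(1.85714) = 0.154·t
t = 0.61904 / 0.154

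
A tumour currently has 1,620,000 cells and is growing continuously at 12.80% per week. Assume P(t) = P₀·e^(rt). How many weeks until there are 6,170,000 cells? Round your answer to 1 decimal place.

6170000 = 1620000 · e^(0.128·t)
t = ln(6170000/1620000) / 0.128 = ln(3.80864) / 0.128 = 1.33727 / 0.128

t ≈ 10.4 weeks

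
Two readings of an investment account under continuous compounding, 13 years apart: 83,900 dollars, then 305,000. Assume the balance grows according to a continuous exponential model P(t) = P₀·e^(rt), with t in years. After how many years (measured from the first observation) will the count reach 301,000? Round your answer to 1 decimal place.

t ≈ 12.9 years

r = ln(305000/83900) / 13 ≈ 0.099284 per year
t = ln(301000/83900) / r = 1.27748 / 0.099284 ≈ 12.867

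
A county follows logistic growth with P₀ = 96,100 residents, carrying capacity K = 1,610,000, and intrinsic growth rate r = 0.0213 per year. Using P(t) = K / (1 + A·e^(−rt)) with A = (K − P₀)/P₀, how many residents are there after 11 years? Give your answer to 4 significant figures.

A = (1610000 − 96100)/96100 = 15.75338
P(11) = 1610000 / (1 + 15.75338·e^(−0.0213·11)) = 1610000 / (1 + 15.75338·0.791124)
= 1610000 / 13.46289 ≈ 119588.03

≈ 119,600 residents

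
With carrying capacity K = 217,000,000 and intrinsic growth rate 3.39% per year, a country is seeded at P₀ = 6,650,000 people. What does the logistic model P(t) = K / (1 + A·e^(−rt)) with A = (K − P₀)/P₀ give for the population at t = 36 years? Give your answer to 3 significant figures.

A = (217000000 − 6650000)/6650000 = 31.63158
P(36) = 217000000 / (1 + 31.63158·e^(−0.0339·36)) = 217000000 / (1 + 31.63158·0.295112)
= 217000000 / 10.33486 ≈ 20996894.54

≈ 21,000,000 people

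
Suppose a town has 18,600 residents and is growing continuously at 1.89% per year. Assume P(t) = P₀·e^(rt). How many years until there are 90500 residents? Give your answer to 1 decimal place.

90500 = 18600 · e^(0.0189·t)
t = ln(90500/18600) / 0.0189 = ln(4.86559) / 0.0189 = 1.58219 / 0.0189

t ≈ 83.7 years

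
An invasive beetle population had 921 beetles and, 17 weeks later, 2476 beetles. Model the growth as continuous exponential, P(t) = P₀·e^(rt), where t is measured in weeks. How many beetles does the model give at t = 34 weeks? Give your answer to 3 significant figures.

r = ln(2476/921) / 17 ≈ 0.058173 per week
P(34) = 921 · e^(0.058173·34) = 921 · 7.2274 ≈ 6656.43

≈ 6,660 beetles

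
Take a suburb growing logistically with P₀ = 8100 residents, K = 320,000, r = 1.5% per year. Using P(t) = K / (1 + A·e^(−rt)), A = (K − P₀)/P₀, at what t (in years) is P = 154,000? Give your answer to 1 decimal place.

A = (320000 − 8100)/8100 = 38.50617
154000 = 320000/(1 + 38.50617·e^(−0.015t)) → 1 + 38.50617·e^(−0.015t) = 2.07792
e^(−0.015t) = 0.027993 → t = ln(35.72259)/0.015 = 3.57578/0.015

t ≈ 238.4 years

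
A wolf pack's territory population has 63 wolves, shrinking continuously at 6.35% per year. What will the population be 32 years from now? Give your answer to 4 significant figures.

P(32) = 63 · e^(-0.0635·32) = 63 · e^(-2.032)
= 63 · 0.13107 ≈ 8.26

≈ 8.258 wolves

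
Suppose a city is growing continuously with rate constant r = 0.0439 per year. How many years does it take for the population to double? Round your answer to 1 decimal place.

doubling time ≈ 15.8 years

doubling time = ln(2) / |r| = 0.69315 / 0.0439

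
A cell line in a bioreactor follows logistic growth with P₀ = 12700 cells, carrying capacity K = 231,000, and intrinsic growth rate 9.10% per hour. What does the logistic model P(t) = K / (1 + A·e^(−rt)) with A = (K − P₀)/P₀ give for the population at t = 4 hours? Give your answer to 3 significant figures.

A = (231000 − 12700)/12700 = 17.18898
P(4) = 231000 / (1 + 17.18898·e^(−0.091·4)) = 231000 / (1 + 17.18898·0.694891)
= 231000 / 12.94447 ≈ 17845.46

≈ 17,800 cells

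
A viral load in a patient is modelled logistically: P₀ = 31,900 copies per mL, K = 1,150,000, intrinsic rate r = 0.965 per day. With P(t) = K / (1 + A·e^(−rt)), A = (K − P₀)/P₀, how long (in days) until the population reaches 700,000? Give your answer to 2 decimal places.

t ≈ 4.14 days

A = (1150000 − 31900)/31900 = 35.05016
700000 = 1150000/(1 + 35.05016·e^(−0.965t)) → 1 + 35.05016·e^(−0.965t) = 1.64286
e^(−0.965t) = 0.018341 → t = ln(54.52247)/0.965 = 3.99861/0.965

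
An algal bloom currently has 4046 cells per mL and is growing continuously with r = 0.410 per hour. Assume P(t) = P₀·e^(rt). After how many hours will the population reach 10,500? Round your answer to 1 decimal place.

t ≈ 2.3 hours

10500 = 4046 · e^(0.41·t)
t = ln(10500/4046) / 0.41 = ln(2.59516) / 0.41 = 0.95365 / 0.41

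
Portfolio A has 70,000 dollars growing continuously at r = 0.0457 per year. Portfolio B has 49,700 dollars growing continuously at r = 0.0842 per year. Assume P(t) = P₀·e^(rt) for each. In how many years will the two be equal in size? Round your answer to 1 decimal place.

t ≈ 8.9 years

70000·e^(0.0457t) = 49700·e^(0.0842t)
70000/49700 = e^((0.0842 − 0.0457)t) → ln(1.40845) = 0.0385·t
t = 0.34249 / 0.0385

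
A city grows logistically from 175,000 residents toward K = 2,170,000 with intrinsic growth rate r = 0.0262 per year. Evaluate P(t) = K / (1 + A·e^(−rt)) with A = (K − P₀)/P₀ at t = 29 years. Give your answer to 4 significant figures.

A = (2170000 − 175000)/175000 = 11.4
P(29) = 2170000 / (1 + 11.4·e^(−0.0262·29)) = 2170000 / (1 + 11.4·0.46776)
= 2170000 / 6.33246 ≈ 342678.63

≈ 342,700 residents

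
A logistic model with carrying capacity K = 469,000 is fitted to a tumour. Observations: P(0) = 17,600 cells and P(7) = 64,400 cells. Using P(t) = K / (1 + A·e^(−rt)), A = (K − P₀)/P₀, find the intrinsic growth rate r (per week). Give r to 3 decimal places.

r ≈ 0.201 per week

A = (469000 − 17600)/17600 = 25.64773
64400 = 469000/(1 + 25.64773·e^(−r·7)) → e^(−7r) = (7.28261 − 1)/25.64773 = 0.244958
r = −ln(0.244958)/7 = 1.40667/7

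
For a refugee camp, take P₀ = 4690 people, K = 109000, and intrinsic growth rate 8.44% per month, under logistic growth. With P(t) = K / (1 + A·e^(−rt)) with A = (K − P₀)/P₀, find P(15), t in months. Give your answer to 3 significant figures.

≈ 15,000 people

A = (109000 − 4690)/4690 = 22.24094
P(15) = 109000 / (1 + 22.24094·e^(−0.0844·15)) = 109000 / (1 + 22.24094·0.281957)
= 109000 / 7.27099 ≈ 14991.08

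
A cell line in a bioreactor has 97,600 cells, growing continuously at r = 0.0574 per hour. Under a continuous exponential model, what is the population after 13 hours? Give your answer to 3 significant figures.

P(13) = 97600 · e^(0.0574·13) = 97600 · e^(0.7462)
= 97600 · 2.10897 ≈ 205835.54

≈ 206,000 cells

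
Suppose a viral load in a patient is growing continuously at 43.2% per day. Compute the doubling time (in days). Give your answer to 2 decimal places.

doubling time = ln(2) / |r| = 0.69315 / 0.432

doubling time ≈ 1.60 days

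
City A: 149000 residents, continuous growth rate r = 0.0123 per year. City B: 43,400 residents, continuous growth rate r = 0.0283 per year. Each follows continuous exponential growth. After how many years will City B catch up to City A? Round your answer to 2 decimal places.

149000·e^(0.0123t) = 43400·e^(0.0283t)
149000/43400 = e^((0.0283 − 0.0123)t) → ln(3.43318) = 0.016·t
t = 1.23349 / 0.016

t ≈ 77.09 years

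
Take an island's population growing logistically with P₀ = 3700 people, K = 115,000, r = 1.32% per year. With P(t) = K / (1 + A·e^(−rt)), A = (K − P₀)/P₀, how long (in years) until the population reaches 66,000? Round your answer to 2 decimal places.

t ≈ 280.43 years

A = (115000 − 3700)/3700 = 30.08108
66000 = 115000/(1 + 30.08108·e^(−0.0132t)) → 1 + 30.08108·e^(−0.0132t) = 1.74242
e^(−0.0132t) = 0.024681 → t = ln(40.51737)/0.0132 = 3.70173/0.0132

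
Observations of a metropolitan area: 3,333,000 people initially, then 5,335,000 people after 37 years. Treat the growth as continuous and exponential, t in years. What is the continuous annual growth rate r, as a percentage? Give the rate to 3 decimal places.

r ≈ 1.271% per year

5335000 = 3333000 · e^(r·37)
e^(37r) = 5335000/3333000 = 1.60066
r = ln(1.60066) / 37 = 0.47042 / 37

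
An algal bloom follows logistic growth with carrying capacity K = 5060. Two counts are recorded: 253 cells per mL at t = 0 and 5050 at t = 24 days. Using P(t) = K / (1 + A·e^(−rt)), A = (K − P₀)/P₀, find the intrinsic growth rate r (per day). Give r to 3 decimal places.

A = (5060 − 253)/253 = 19
5050 = 5060/(1 + 19·e^(−r·24)) → e^(−24r) = (1.00198 − 1)/19 = 0.000104
r = −ln(0.000104)/24 = 9.169/24

r ≈ 0.382 per day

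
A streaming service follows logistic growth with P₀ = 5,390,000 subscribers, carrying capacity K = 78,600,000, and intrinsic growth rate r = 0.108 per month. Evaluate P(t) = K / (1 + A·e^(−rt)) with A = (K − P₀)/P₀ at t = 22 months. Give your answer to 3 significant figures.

≈ 34,700,000 subscribers

A = (78600000 − 5390000)/5390000 = 13.58256
P(22) = 78600000 / (1 + 13.58256·e^(−0.108·22)) = 78600000 / (1 + 13.58256·0.092922)
= 78600000 / 2.26211 ≈ 34746287.66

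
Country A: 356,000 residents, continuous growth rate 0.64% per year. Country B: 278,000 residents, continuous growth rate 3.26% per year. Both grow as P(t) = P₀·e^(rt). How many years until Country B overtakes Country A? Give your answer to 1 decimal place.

t ≈ 9.4 years

356000·e^(0.0064t) = 278000·e^(0.0326t)
356000/278000 = e^((0.0326 − 0.0064)t) → ln(1.28058) = 0.0262·t
t = 0.24731 / 0.0262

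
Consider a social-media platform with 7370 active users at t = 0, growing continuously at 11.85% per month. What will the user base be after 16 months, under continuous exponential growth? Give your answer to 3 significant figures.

P(16) = 7370 · e^(0.1185·16) = 7370 · e^(1.896)
= 7370 · 6.6592 ≈ 49078.34

≈ 49,100 active users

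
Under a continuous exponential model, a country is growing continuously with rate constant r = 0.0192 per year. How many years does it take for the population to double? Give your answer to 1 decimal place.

doubling time ≈ 36.1 years

doubling time = ln(2) / |r| = 0.69315 / 0.0192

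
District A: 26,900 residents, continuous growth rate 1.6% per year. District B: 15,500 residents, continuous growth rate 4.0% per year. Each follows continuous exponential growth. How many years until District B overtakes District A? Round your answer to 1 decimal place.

t ≈ 23.0 years

26900·e^(0.016t) = 15500·e^(0.04t)
26900/15500 = e^((0.04 − 0.016)t) → ln(1.73548) = 0.024·t
t = 0.55129 / 0.024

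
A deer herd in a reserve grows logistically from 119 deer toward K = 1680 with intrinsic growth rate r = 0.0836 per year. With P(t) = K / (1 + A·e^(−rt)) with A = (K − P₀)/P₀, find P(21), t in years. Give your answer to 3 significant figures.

≈ 514 deer

A = (1680 − 119)/119 = 13.11765
P(21) = 1680 / (1 + 13.11765·e^(−0.0836·21)) = 1680 / (1 + 13.11765·0.172804)
= 1680 / 3.26678 ≈ 514.27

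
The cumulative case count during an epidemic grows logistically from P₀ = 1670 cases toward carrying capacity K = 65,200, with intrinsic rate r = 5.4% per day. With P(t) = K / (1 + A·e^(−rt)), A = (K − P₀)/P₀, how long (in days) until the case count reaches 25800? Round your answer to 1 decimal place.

A = (65200 − 1670)/1670 = 38.04192
25800 = 65200/(1 + 38.04192·e^(−0.054t)) → 1 + 38.04192·e^(−0.054t) = 2.52713
e^(−0.054t) = 0.040143 → t = ln(24.9107)/0.054 = 3.2153/0.054

t ≈ 59.5 days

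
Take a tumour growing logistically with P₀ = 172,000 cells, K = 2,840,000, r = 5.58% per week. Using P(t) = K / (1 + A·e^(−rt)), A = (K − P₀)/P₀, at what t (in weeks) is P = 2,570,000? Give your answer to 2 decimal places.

t ≈ 89.51 weeks

A = (2840000 − 172000)/172000 = 15.51163
2570000 = 2840000/(1 + 15.51163·e^(−0.0558t)) → 1 + 15.51163·e^(−0.0558t) = 1.10506
e^(−0.0558t) = 0.006773 → t = ln(147.64772)/0.0558 = 4.99483/0.0558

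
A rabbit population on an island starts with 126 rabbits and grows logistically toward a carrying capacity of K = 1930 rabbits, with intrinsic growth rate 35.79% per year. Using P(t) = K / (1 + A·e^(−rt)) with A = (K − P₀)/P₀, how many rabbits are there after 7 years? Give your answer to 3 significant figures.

≈ 890 rabbits

A = (1930 − 126)/126 = 14.31746
P(7) = 1930 / (1 + 14.31746·e^(−0.3579·7)) = 1930 / (1 + 14.31746·0.081651)
= 1930 / 2.16904 ≈ 889.8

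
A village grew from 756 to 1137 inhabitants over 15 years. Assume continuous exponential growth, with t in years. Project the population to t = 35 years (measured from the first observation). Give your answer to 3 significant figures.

r = ln(1137/756) / 15 ≈ 0.027207 per year
P(35) = 756 · e^(0.027207·35) = 756 · 2.59153 ≈ 1959.2

≈ 1,960 inhabitants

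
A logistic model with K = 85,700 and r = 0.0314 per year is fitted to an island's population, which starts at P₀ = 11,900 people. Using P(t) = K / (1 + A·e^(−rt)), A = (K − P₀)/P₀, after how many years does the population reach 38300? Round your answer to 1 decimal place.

t ≈ 51.3 years

A = (85700 − 11900)/11900 = 6.20168
38300 = 85700/(1 + 6.20168·e^(−0.0314t)) → 1 + 6.20168·e^(−0.0314t) = 2.2376
e^(−0.0314t) = 0.199558 → t = ln(5.01106)/0.0314 = 1.61165/0.0314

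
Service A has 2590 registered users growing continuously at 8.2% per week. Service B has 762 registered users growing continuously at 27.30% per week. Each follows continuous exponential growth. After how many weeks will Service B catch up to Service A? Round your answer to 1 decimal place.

2590·e^(0.082t) = 762·e^(0.273t)
2590/762 = e^((0.273 − 0.082)t) → ln(3.39895) = 0.191·t
t = 1.22347 / 0.191

t ≈ 6.4 weeks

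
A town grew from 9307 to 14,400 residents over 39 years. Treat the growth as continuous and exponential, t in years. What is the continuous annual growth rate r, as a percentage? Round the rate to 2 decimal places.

r ≈ 1.12% per year

14400 = 9307 · e^(r·39)
e^(39r) = 14400/9307 = 1.54722
r = ln(1.54722) / 39 = 0.43646 / 39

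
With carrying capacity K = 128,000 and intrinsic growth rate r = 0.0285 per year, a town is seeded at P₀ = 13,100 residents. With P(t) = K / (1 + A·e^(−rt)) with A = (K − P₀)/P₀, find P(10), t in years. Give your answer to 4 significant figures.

A = (128000 − 13100)/13100 = 8.77099
P(10) = 128000 / (1 + 8.77099·e^(−0.0285·10)) = 128000 / (1 + 8.77099·0.752014)
= 128000 / 7.59591 ≈ 16851.17

≈ 16,850 residents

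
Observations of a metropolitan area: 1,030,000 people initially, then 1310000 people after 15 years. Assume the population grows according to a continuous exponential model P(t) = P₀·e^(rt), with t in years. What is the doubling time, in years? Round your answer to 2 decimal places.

doubling time ≈ 43.24 years

r = ln(1310000/1030000) / 15 = ln(1.27184) / 15 ≈ 0.016031 per year
doubling time = ln 2 / |r| = 0.69315 / 0.016031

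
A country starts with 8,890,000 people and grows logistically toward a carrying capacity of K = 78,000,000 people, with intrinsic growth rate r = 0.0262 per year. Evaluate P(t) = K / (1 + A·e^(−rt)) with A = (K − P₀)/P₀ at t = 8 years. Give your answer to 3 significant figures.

≈ 10,700,000 people

A = (78000000 − 8890000)/8890000 = 7.7739
P(8) = 78000000 / (1 + 7.7739·e^(−0.0262·8)) = 78000000 / (1 + 7.7739·0.810909)
= 78000000 / 7.30392 ≈ 10679190.23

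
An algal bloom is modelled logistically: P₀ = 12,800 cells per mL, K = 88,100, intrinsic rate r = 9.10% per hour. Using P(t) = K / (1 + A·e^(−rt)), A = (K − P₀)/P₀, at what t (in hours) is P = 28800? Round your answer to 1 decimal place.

t ≈ 11.5 hours

A = (88100 − 12800)/12800 = 5.88281
28800 = 88100/(1 + 5.88281·e^(−0.091t)) → 1 + 5.88281·e^(−0.091t) = 3.05903
e^(−0.091t) = 0.350007 → t = ln(2.85708)/0.091 = 1.0498/0.091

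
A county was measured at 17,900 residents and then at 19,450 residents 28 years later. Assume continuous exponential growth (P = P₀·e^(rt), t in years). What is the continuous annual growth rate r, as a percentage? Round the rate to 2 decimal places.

19450 = 17900 · e^(r·28)
e^(28r) = 19450/17900 = 1.08659
r = ln(1.08659) / 28 = 0.08305 / 28

r ≈ 0.30% per year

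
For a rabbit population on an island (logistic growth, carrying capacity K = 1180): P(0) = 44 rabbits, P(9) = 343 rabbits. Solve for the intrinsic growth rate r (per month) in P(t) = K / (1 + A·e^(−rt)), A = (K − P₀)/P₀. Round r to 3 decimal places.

A = (1180 − 44)/44 = 25.81818
343 = 1180/(1 + 25.81818·e^(−r·9)) → e^(−9r) = (3.44023 − 1)/25.81818 = 0.094516
r = −ln(0.094516)/9 = 2.35899/9

r ≈ 0.262 per month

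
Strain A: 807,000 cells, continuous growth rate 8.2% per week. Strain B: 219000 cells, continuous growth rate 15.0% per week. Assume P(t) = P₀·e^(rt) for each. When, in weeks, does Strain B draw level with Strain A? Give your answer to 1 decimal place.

807000·e^(0.082t) = 219000·e^(0.15t)
807000/219000 = e^((0.15 − 0.082)t) → ln(3.68493) = 0.068·t
t = 1.30425 / 0.068

t ≈ 19.2 weeks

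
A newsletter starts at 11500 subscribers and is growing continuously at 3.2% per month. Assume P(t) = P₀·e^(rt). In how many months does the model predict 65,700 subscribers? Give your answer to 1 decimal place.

t ≈ 54.5 months

65700 = 11500 · e^(0.032·t)
t = ln(65700/11500) / 0.032 = ln(5.71304) / 0.032 = 1.74275 / 0.032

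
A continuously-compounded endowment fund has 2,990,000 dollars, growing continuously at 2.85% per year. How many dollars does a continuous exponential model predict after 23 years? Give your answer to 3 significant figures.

P(23) = 2990000 · e^(0.0285·23) = 2990000 · e^(0.6555)
= 2990000 · 1.92611 ≈ 5759054.93

≈ 5,760,000 dollars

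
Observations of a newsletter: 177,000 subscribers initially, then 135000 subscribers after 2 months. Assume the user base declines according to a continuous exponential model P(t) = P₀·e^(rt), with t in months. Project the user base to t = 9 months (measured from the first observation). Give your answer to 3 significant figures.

r = ln(135000/177000) / 2 ≈ -0.135437 per month
P(9) = 177000 · e^(-0.135437·9) = 177000 · 0.29554 ≈ 52311.3

≈ 52,300 subscribers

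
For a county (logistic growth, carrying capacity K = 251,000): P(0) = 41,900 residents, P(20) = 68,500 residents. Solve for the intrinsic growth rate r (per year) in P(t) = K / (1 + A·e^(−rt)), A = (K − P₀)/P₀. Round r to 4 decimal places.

r ≈ 0.0314 per year

A = (251000 − 41900)/41900 = 4.99045
68500 = 251000/(1 + 4.99045·e^(−r·20)) → e^(−20r) = (3.66423 − 1)/4.99045 = 0.533866
r = −ln(0.533866)/20 = 0.62761/20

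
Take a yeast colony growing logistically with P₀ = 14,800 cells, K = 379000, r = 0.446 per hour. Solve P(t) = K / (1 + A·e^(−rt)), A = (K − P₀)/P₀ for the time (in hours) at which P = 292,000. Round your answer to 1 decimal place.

A = (379000 − 14800)/14800 = 24.60811
292000 = 379000/(1 + 24.60811·e^(−0.446t)) → 1 + 24.60811·e^(−0.446t) = 1.29795
e^(−0.446t) = 0.012108 → t = ln(82.59273)/0.446 = 4.41392/0.446

t ≈ 9.9 hours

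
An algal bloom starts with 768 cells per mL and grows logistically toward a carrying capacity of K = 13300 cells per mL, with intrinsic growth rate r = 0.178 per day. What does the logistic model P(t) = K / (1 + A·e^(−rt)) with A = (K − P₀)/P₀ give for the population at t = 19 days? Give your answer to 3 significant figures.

≈ 8,560 cells per mL

A = (13300 − 768)/768 = 16.31771
P(19) = 13300 / (1 + 16.31771·e^(−0.178·19)) = 13300 / (1 + 16.31771·0.033979)
= 13300 / 1.55447 ≈ 8555.99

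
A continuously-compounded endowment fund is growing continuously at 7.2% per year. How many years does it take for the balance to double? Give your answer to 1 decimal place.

doubling time ≈ 9.6 years

doubling time = ln(2) / |r| = 0.69315 / 0.072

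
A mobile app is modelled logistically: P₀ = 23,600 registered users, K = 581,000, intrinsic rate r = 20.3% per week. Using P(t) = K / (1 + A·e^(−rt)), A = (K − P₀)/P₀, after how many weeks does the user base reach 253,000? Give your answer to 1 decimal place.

A = (581000 − 23600)/23600 = 23.61864
253000 = 581000/(1 + 23.61864·e^(−0.203t)) → 1 + 23.61864·e^(−0.203t) = 2.29644
e^(−0.203t) = 0.054891 → t = ln(18.21804)/0.203 = 2.90241/0.203

t ≈ 14.3 weeks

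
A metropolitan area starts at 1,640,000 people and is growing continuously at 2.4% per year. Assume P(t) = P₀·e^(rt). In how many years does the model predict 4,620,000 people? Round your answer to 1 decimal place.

4620000 = 1640000 · e^(0.024·t)
t = ln(4620000/1640000) / 0.024 = ln(2.81707) / 0.024 = 1.0357 / 0.024

t ≈ 43.2 years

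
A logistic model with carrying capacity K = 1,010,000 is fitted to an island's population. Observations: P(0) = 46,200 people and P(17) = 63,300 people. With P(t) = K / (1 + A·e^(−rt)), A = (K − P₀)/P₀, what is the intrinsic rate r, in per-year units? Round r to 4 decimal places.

A = (1010000 − 46200)/46200 = 20.86147
63300 = 1010000/(1 + 20.86147·e^(−r·17)) → e^(−17r) = (15.95577 − 1)/20.86147 = 0.716908
r = −ln(0.716908)/17 = 0.33281/17

r ≈ 0.0196 per year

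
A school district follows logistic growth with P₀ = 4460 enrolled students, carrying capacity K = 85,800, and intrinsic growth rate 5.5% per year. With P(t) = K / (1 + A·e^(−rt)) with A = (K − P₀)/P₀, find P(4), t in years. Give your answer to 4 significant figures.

≈ 5,487 enrolled students

A = (85800 − 4460)/4460 = 18.23767
P(4) = 85800 / (1 + 18.23767·e^(−0.055·4)) = 85800 / (1 + 18.23767·0.802519)
= 85800 / 15.63607 ≈ 5487.31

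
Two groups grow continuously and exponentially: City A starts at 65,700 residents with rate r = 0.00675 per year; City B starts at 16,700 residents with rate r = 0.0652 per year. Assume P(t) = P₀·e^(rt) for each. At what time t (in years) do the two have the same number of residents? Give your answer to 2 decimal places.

65700·e^(0.00675t) = 16700·e^(0.0652t)
65700/16700 = e^((0.0652 − 0.00675)t) → ln(3.93413) = 0.05845·t
t = 1.36969 / 0.05845

t ≈ 23.43 years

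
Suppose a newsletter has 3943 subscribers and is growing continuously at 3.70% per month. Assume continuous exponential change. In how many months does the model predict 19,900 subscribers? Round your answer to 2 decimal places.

19900 = 3943 · e^(0.037·t)
t = ln(19900/3943) / 0.037 = ln(5.04692) / 0.037 = 1.61878 / 0.037

t ≈ 43.75 months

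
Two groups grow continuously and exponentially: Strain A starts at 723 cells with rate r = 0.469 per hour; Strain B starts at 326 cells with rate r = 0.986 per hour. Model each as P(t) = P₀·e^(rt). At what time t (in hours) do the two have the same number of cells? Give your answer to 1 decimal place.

t ≈ 1.5 hours

723·e^(0.469t) = 326·e^(0.986t)
723/326 = e^((0.986 − 0.469)t) → ln(2.21779) = 0.517·t
t = 0.79651 / 0.517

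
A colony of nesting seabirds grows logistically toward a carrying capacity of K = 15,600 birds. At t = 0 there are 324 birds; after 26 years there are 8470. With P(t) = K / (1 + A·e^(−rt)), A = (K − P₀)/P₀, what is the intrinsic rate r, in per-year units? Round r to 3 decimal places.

A = (15600 − 324)/324 = 47.14815
8470 = 15600/(1 + 47.14815·e^(−r·26)) → e^(−26r) = (1.84179 − 1)/47.14815 = 0.017854
r = −ln(0.017854)/26 = 4.02551/26

r ≈ 0.155 per year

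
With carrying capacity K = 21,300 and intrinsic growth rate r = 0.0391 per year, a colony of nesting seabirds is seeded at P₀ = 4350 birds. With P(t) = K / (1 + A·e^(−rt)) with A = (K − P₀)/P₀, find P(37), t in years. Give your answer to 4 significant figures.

A = (21300 − 4350)/4350 = 3.89655
P(37) = 21300 / (1 + 3.89655·e^(−0.0391·37)) = 21300 / (1 + 3.89655·0.235346)
= 21300 / 1.91704 ≈ 11110.9

≈ 11,110 birds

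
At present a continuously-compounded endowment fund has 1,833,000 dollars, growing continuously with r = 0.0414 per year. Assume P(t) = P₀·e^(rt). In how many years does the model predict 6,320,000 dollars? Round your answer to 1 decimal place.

t ≈ 29.9 years

6320000 = 1833000 · e^(0.0414·t)
t = ln(6320000/1833000) / 0.0414 = ln(3.4479) / 0.0414 = 1.23777 / 0.0414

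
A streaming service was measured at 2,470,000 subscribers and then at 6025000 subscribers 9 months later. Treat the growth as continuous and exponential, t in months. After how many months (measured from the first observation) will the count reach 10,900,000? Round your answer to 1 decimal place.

r = ln(6025000/2470000) / 9 ≈ 0.099078 per month
t = ln(10900000/2470000) / r = 1.48454 / 0.099078 ≈ 14.984

t ≈ 15.0 months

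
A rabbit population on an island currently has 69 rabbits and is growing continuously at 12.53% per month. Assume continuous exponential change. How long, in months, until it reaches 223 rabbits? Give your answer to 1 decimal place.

t ≈ 9.4 months

223 = 69 · e^(0.1253·t)
t = ln(223/69) / 0.1253 = ln(3.23188) / 0.1253 = 1.17307 / 0.1253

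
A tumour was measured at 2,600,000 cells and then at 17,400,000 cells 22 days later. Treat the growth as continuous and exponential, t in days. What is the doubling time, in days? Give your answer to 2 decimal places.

r = ln(17400000/2600000) / 22 = ln(6.69231) / 22 ≈ 0.086407 per day
doubling time = ln 2 / |r| = 0.69315 / 0.086407

doubling time ≈ 8.02 days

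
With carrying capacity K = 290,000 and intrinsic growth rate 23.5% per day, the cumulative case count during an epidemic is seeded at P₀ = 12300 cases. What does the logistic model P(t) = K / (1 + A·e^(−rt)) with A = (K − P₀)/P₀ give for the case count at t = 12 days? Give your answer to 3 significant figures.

≈ 124,000 cases

A = (290000 − 12300)/12300 = 22.57724
P(12) = 290000 / (1 + 22.57724·e^(−0.235·12)) = 290000 / (1 + 22.57724·0.059606)
= 290000 / 2.34574 ≈ 123628.5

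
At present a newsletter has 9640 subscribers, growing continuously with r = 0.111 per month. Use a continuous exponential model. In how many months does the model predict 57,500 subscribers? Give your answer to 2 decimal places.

57500 = 9640 · e^(0.111·t)
t = ln(57500/9640) / 0.111 = ln(5.96473) / 0.111 = 1.78586 / 0.111

t ≈ 16.09 months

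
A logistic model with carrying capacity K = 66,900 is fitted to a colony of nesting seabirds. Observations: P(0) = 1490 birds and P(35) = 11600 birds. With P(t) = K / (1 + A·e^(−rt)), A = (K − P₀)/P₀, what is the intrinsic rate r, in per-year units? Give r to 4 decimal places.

A = (66900 − 1490)/1490 = 43.89933
11600 = 66900/(1 + 43.89933·e^(−r·35)) → e^(−35r) = (5.76724 − 1)/43.89933 = 0.108595
r = −ln(0.108595)/35 = 2.22013/35

r ≈ 0.0634 per year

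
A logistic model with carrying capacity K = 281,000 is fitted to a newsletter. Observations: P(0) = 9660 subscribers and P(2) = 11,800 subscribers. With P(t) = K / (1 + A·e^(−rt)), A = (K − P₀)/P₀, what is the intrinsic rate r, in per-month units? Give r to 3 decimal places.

r ≈ 0.104 per month

A = (281000 − 9660)/9660 = 28.08903
11800 = 281000/(1 + 28.08903·e^(−r·2)) → e^(−2r) = (23.81356 − 1)/28.08903 = 0.812188
r = −ln(0.812188)/2 = 0.20802/2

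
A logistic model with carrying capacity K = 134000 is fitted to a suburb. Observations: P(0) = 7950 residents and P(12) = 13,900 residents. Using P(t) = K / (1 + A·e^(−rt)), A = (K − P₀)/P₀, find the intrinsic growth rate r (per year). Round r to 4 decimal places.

r ≈ 0.0506 per year

A = (134000 − 7950)/7950 = 15.85535
13900 = 134000/(1 + 15.85535·e^(−r·12)) → e^(−12r) = (9.64029 − 1)/15.85535 = 0.544945
r = −ln(0.544945)/12 = 0.60707/12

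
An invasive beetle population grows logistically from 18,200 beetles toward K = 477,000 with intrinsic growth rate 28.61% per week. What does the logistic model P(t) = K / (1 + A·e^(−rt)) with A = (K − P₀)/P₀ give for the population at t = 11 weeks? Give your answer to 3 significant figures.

≈ 229,000 beetles

A = (477000 − 18200)/18200 = 25.20879
P(11) = 477000 / (1 + 25.20879·e^(−0.2861·11)) = 477000 / (1 + 25.20879·0.042977)
= 477000 / 2.08339 ≈ 228954.04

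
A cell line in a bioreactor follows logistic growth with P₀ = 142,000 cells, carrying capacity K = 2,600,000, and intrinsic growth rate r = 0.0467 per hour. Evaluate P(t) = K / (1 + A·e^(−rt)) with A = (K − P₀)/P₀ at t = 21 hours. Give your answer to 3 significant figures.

A = (2600000 − 142000)/142000 = 17.30986
P(21) = 2600000 / (1 + 17.30986·e^(−0.0467·21)) = 2600000 / (1 + 17.30986·0.375048)
= 2600000 / 7.49204 ≈ 347035.16

≈ 347,000 cells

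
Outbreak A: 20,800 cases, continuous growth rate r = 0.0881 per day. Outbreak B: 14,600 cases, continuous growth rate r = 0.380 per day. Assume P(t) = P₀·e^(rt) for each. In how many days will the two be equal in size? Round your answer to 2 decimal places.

t ≈ 1.21 days

20800·e^(0.0881t) = 14600·e^(0.38t)
20800/14600 = e^((0.38 − 0.0881)t) → ln(1.42466) = 0.2919·t
t = 0.35393 / 0.2919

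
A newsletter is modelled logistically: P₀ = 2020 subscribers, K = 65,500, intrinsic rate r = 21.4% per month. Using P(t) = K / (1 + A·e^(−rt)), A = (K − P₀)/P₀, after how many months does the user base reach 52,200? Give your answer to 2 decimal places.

A = (65500 − 2020)/2020 = 31.42574
52200 = 65500/(1 + 31.42574·e^(−0.214t)) → 1 + 31.42574·e^(−0.214t) = 1.25479
e^(−0.214t) = 0.008108 → t = ln(123.34013)/0.214 = 4.81495/0.214

t ≈ 22.50 months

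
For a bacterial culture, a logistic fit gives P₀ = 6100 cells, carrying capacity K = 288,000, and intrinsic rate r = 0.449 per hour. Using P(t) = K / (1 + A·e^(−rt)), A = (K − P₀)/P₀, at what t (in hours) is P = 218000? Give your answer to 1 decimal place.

t ≈ 11.1 hours

A = (288000 − 6100)/6100 = 46.21311
218000 = 288000/(1 + 46.21311·e^(−0.449t)) → 1 + 46.21311·e^(−0.449t) = 1.3211
e^(−0.449t) = 0.006948 → t = ln(143.92084)/0.449 = 4.96926/0.449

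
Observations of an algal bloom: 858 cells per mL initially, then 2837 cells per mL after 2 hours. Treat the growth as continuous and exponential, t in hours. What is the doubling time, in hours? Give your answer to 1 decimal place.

r = ln(2837/858) / 2 = ln(3.30653) / 2 ≈ 0.597949 per hour
doubling time = ln 2 / |r| = 0.69315 / 0.597949

doubling time ≈ 1.2 hours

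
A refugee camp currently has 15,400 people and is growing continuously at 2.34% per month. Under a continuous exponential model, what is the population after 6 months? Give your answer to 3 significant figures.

≈ 17,700 people

P(6) = 15400 · e^(0.0234·6) = 15400 · e^(0.1404)
= 15400 · 1.15073 ≈ 17721.3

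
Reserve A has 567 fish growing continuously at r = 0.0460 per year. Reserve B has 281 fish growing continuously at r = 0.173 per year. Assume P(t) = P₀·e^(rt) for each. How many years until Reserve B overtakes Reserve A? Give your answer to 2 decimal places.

567·e^(0.046t) = 281·e^(0.173t)
567/281 = e^((0.173 − 0.046)t) → ln(2.01779) = 0.127·t
t = 0.702 / 0.127

t ≈ 5.53 years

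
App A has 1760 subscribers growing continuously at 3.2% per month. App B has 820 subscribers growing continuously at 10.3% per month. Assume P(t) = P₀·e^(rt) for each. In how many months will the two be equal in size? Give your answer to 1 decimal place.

t ≈ 10.8 months

1760·e^(0.032t) = 820·e^(0.103t)
1760/820 = e^((0.103 − 0.032)t) → ln(2.14634) = 0.071·t
t = 0.76376 / 0.071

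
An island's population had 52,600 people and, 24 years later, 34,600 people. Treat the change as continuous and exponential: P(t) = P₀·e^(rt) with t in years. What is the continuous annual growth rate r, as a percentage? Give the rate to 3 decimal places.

34600 = 52600 · e^(r·24)
e^(24r) = 34600/52600 = 0.65779
r = ln(0.65779) / 24 = -0.41886 / 24

r ≈ -1.745% per year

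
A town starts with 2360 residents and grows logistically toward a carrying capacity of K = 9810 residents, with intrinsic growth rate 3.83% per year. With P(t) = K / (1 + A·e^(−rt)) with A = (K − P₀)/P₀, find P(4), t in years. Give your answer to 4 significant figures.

A = (9810 − 2360)/2360 = 3.15678
P(4) = 9810 / (1 + 3.15678·e^(−0.0383·4)) = 9810 / (1 + 3.15678·0.857958)
= 9810 / 3.70838 ≈ 2645.36

≈ 2,645 residents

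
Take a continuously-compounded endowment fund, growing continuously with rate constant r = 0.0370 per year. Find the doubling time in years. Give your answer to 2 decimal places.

doubling time ≈ 18.73 years

doubling time = ln(2) / |r| = 0.69315 / 0.037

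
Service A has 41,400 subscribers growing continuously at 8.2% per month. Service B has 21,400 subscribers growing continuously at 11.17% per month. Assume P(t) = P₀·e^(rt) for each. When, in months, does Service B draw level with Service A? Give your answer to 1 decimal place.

41400·e^(0.082t) = 21400·e^(0.1117t)
41400/21400 = e^((0.1117 − 0.082)t) → ln(1.93458) = 0.0297·t
t = 0.65989 / 0.0297

t ≈ 22.2 months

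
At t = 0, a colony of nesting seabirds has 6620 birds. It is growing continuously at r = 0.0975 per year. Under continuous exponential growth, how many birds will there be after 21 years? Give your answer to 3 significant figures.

≈ 51,300 birds

P(21) = 6620 · e^(0.0975·21) = 6620 · e^(2.0475)
= 6620 · 7.74851 ≈ 51295.11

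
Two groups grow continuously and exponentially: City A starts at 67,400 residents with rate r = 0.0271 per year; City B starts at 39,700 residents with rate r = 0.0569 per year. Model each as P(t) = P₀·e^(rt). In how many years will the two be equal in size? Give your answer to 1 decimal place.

t ≈ 17.8 years

67400·e^(0.0271t) = 39700·e^(0.0569t)
67400/39700 = e^((0.0569 − 0.0271)t) → ln(1.69773) = 0.0298·t
t = 0.52929 / 0.0298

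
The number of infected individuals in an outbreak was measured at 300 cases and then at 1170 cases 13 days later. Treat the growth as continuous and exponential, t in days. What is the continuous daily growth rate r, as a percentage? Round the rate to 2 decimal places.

r ≈ 10.47% per day

1170 = 300 · e^(r·13)
e^(13r) = 1170/300 = 3.9
r = ln(3.9) / 13 = 1.36098 / 13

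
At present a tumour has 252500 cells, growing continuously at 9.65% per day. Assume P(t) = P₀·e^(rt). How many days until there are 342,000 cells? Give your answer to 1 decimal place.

342000 = 252500 · e^(0.0965·t)
t = ln(342000/252500) / 0.0965 = ln(1.35446) / 0.0965 = 0.3034 / 0.0965

t ≈ 3.1 days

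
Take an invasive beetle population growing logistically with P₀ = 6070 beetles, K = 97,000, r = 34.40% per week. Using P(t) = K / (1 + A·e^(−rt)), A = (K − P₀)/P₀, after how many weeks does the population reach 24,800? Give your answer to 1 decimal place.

A = (97000 − 6070)/6070 = 14.98023
24800 = 97000/(1 + 14.98023·e^(−0.344t)) → 1 + 14.98023·e^(−0.344t) = 3.91129
e^(−0.344t) = 0.194342 → t = ln(5.14556)/0.344 = 1.63813/0.344

t ≈ 4.8 weeks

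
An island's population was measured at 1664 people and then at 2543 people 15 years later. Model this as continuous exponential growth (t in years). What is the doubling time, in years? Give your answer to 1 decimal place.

r = ln(2543/1664) / 15 = ln(1.52825) / 15 ≈ 0.028275 per year
doubling time = ln 2 / |r| = 0.69315 / 0.028275

doubling time ≈ 24.5 years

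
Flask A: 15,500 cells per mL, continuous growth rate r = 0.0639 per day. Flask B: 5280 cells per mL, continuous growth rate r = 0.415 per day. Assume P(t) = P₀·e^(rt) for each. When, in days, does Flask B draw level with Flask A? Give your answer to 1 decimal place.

t ≈ 3.1 days

15500·e^(0.0639t) = 5280·e^(0.415t)
15500/5280 = e^((0.415 − 0.0639)t) → ln(2.93561) = 0.3511·t
t = 1.07691 / 0.3511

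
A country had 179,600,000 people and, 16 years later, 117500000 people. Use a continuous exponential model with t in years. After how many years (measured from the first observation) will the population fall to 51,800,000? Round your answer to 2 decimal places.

r = ln(117500000/179600000) / 16 ≈ -0.026518 per year
t = ln(51800000/179600000) / r = -1.24334 / -0.026518 ≈ 46.886

t ≈ 46.89 years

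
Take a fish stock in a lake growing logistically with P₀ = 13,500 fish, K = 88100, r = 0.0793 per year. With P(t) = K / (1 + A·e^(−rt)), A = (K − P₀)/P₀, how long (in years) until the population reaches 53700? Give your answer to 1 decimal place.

A = (88100 − 13500)/13500 = 5.52593
53700 = 88100/(1 + 5.52593·e^(−0.0793t)) → 1 + 5.52593·e^(−0.0793t) = 1.6406
e^(−0.0793t) = 0.115926 → t = ln(8.62623)/0.0793 = 2.15481/0.0793

t ≈ 27.2 years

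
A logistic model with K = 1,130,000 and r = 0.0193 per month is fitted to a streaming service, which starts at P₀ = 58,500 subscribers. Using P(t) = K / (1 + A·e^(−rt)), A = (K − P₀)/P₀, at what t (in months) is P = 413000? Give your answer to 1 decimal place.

A = (1130000 − 58500)/58500 = 18.31624
413000 = 1130000/(1 + 18.31624·e^(−0.0193t)) → 1 + 18.31624·e^(−0.0193t) = 2.73608
e^(−0.0193t) = 0.094784 → t = ln(10.55036)/0.0193 = 2.35616/0.0193

t ≈ 122.1 months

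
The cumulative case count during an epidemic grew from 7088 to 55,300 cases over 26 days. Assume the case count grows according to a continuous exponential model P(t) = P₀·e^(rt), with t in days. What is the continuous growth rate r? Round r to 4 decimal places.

r ≈ 0.0790 per day

55300 = 7088 · e^(r·26)
e^(26r) = 55300/7088 = 7.80192
r = ln(7.80192) / 26 = 2.05437 / 26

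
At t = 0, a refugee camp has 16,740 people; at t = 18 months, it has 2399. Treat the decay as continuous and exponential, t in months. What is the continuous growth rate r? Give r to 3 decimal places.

2399 = 16740 · e^(r·18)
e^(18r) = 2399/16740 = 0.14331
r = ln(0.14331) / 18 = -1.94275 / 18

r ≈ -0.108 per month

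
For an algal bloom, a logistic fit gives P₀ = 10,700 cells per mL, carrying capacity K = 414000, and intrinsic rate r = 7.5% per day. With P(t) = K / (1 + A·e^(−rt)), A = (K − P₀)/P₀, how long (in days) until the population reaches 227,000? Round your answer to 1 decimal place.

t ≈ 51.0 days

A = (414000 − 10700)/10700 = 37.69159
227000 = 414000/(1 + 37.69159·e^(−0.075t)) → 1 + 37.69159·e^(−0.075t) = 1.82379
e^(−0.075t) = 0.021856 → t = ln(45.75396)/0.075 = 3.82328/0.075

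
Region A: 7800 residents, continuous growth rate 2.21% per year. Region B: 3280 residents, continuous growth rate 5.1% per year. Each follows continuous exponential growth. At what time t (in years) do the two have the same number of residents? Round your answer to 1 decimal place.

t ≈ 30.0 years

7800·e^(0.0221t) = 3280·e^(0.051t)
7800/3280 = e^((0.051 − 0.0221)t) → ln(2.37805) = 0.0289·t
t = 0.86628 / 0.0289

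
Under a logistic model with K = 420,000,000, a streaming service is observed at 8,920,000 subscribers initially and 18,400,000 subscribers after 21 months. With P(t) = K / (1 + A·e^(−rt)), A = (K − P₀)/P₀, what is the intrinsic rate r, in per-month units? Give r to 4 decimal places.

r ≈ 0.0356 per month

A = (420000000 − 8920000)/8920000 = 46.0852
18400000 = 420000000/(1 + 46.0852·e^(−r·21)) → e^(−21r) = (22.82609 − 1)/46.0852 = 0.473603
r = −ln(0.473603)/21 = 0.74739/21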